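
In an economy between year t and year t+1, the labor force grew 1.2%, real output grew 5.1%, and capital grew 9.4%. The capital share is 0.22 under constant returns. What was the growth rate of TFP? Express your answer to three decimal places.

Labor's share = 1 − 0.22 = 0.78.
Capital: 0.22 × 9.4 = 2.068 pp.
The labor force: 0.78 × 1.2 = 0.936 pp.
TFP growth = 5.1 − 3.004 = 2.096%.

TFP grew 2.096%.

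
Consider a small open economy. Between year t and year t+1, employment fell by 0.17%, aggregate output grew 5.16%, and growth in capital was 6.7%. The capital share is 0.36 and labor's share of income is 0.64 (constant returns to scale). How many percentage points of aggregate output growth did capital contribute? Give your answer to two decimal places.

2.41

Contribution = share × growth = 0.36 × 6.7 = 2.412 pp.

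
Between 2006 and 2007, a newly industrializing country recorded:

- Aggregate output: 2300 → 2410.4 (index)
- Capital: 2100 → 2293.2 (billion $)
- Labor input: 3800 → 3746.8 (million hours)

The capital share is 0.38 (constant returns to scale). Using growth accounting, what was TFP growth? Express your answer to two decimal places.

TFP growth was 2.17%.

Aggregate output growth = (2410.4 − 2300) / 2300 = 4.8%.
Capital growth = (2293.2 − 2100) / 2100 = 9.2%.
Labor input growth = (3746.8 − 3800) / 3800 = -1.4%.
Labor's share = 1 − 0.38 = 0.62.
Capital: 0.38 × 9.2 = 3.496 pp.
Labor input: 0.62 × (-1.4) = -0.868 pp.
TFP growth = 4.8 − 2.628 = 2.172%.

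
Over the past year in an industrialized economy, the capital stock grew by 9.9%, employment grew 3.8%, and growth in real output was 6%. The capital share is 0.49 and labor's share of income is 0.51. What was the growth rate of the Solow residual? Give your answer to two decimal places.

-0.79%

Labor's share = 1 − 0.49 = 0.51.
The capital stock: 0.49 × 9.9 = 4.851 pp.
Employment: 0.51 × 3.8 = 1.938 pp.
TFP growth = 6 − 6.789 = -0.789%.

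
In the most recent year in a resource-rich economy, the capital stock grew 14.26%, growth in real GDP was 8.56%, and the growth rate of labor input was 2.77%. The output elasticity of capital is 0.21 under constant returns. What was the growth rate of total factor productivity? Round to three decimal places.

3.377%

Labor's share = 1 − 0.21 = 0.79.
The capital stock: 0.21 × 14.26 = 2.9946 pp.
Labor input: 0.79 × 2.77 = 2.1883 pp.
TFP growth = 8.56 − 5.1829 = 3.3771%.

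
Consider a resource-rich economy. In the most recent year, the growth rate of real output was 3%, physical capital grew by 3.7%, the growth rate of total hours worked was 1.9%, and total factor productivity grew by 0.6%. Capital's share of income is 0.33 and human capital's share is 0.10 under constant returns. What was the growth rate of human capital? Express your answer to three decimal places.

Labor's share = 1 − 0.33 − 0.1 = 0.57.
gY = gA + 0.33×3.7 + 0.57×1.9 + 0.1×g.
0.1×g = 3 − 0.6 − 2.304 = 0.096.
g = 0.096 / 0.1 = 0.96%.

Human capital grew 0.960%.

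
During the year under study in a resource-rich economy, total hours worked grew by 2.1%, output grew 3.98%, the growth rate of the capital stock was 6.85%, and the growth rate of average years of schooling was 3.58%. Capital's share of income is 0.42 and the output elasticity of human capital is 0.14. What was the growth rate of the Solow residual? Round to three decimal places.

-0.322%

Labor's share = 1 − 0.42 − 0.14 = 0.44.
The capital stock: 0.42 × 6.85 = 2.877 pp.
Average years of schooling: 0.14 × 3.58 = 0.5012 pp.
Total hours worked: 0.44 × 2.1 = 0.924 pp.
TFP growth = 3.98 − 4.3022 = -0.3222%.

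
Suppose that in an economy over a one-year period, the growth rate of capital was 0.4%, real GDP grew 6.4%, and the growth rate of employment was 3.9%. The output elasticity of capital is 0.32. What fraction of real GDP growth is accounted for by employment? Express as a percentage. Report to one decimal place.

Employment accounted for 41.4% of growth.

Labor's share = 1 − 0.32 = 0.68.
Employment contributed 0.68 × 3.9 = 2.652 pp.
Share of growth = 2.652 / 6.4 × 100 = 41.438%.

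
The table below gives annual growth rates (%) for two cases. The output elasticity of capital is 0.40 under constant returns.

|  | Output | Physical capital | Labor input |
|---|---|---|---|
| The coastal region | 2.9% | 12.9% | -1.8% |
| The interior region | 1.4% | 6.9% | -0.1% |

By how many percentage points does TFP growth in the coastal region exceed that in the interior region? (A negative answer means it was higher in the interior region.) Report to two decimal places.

0.12 percentage points

Labor's share = 1 − 0.4 = 0.6.
The coastal region: TFP = 2.9 − 5.16 + 1.08 = -1.18%.
The interior region: TFP = 1.4 − 2.76 + 0.06 = -1.3%.
Difference = -1.18 − (-1.3) = 0.12 pp.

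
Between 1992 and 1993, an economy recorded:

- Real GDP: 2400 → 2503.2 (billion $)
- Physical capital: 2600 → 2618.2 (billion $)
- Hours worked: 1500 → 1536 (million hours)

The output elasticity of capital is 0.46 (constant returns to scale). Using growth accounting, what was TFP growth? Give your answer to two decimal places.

Real GDP growth = (2503.2 − 2400) / 2400 = 4.3%.
Physical capital growth = (2618.2 − 2600) / 2600 = 0.7%.
Hours worked growth = (1536 − 1500) / 1500 = 2.4%.
Labor's share = 1 − 0.46 = 0.54.
Physical capital: 0.46 × 0.7 = 0.322 pp.
Hours worked: 0.54 × 2.4 = 1.296 pp.
TFP growth = 4.3 − 1.618 = 2.682%.

TFP growth was 2.68%.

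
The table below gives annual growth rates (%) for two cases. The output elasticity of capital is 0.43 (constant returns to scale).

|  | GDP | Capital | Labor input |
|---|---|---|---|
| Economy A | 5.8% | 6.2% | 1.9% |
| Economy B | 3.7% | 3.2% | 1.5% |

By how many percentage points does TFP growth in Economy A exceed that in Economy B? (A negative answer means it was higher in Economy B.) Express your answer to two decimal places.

0.58 percentage points

Labor's share = 1 − 0.43 = 0.57.
Economy A: TFP = 5.8 − 2.666 − 1.083 = 2.051%.
Economy B: TFP = 3.7 − 1.376 − 0.855 = 1.469%.
Difference = 2.051 − (1.469) = 0.582 pp.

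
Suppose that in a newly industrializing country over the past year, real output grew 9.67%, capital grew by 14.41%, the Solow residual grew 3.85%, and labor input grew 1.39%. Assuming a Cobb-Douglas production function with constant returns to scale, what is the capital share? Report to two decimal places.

α = 0.34

gY = gA + α·gK + (1−α)·gL, so gY − gA − gL = α(gK − gL).
9.67 − 3.85 − 1.39 = α × (14.41 − 1.39).
4.43 = 13.02 α, so α = 0.3402.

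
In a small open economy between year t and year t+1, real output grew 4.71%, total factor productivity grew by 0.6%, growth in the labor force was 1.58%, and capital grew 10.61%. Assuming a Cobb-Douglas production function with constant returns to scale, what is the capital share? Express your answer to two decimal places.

The capital share is 0.28.

gY = gA + α·gK + (1−α)·gL, so gY − gA − gL = α(gK − gL).
4.71 − 0.6 − 1.58 = α × (10.61 − 1.58).
2.53 = 9.03 α, so α = 0.2802.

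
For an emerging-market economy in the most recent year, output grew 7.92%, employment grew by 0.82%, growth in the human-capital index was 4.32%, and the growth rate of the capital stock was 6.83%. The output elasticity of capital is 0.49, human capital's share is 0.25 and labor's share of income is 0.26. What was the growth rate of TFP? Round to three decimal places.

Labor's share = 1 − 0.49 − 0.25 = 0.26.
The capital stock: 0.49 × 6.83 = 3.3467 pp.
The human-capital index: 0.25 × 4.32 = 1.08 pp.
Employment: 0.26 × 0.82 = 0.2132 pp.
TFP growth = 7.92 − 4.6399 = 3.2801%.

TFP growth was 3.280%.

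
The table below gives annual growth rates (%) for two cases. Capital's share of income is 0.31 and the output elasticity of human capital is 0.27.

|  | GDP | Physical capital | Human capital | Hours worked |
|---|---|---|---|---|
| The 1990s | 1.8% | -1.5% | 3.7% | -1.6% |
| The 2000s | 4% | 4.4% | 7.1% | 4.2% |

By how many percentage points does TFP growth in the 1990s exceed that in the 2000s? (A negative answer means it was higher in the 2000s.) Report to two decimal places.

Labor's share = 1 − 0.31 − 0.27 = 0.42.
The 1990s: TFP = 1.8 + 0.465 − 0.999 + 0.672 = 1.938%.
The 2000s: TFP = 4 − 1.364 − 1.917 − 1.764 = -1.045%.
Difference = 1.938 − (-1.045) = 2.983 pp.

2.98 percentage points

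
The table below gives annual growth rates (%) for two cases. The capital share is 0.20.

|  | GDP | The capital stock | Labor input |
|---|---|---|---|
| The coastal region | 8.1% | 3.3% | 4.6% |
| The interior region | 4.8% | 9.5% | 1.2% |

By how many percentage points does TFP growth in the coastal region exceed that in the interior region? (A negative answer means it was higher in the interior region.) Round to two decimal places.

1.82 percentage points

Labor's share = 1 − 0.2 = 0.8.
The coastal region: TFP = 8.1 − 0.66 − 3.68 = 3.76%.
The interior region: TFP = 4.8 − 1.9 − 0.96 = 1.94%.
Difference = 3.76 − (1.94) = 1.82 pp.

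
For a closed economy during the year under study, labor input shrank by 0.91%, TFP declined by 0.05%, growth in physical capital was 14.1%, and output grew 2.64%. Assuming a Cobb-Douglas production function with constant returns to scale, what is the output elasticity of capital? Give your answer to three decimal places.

gY = gA + α·gK + (1−α)·gL, so gY − gA − gL = α(gK − gL).
2.64 + 0.05 + 0.91 = α × (14.1 − (-0.91)).
3.6 = 15.01 α, so α = 0.23984.

The output elasticity of capital is 0.240.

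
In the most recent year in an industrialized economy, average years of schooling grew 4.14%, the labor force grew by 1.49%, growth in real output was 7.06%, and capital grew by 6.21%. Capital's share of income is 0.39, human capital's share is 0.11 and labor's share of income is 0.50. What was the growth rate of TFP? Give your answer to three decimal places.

TFP growth was 3.438%.

Labor's share = 1 − 0.39 − 0.11 = 0.5.
Capital: 0.39 × 6.21 = 2.4219 pp.
Average years of schooling: 0.11 × 4.14 = 0.4554 pp.
The labor force: 0.5 × 1.49 = 0.745 pp.
TFP growth = 7.06 − 3.6223 = 3.4377%.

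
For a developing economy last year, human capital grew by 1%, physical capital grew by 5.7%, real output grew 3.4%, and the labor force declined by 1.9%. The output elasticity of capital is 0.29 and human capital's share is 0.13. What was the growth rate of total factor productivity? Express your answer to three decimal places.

Labor's share = 1 − 0.29 − 0.13 = 0.58.
Physical capital: 0.29 × 5.7 = 1.653 pp.
Human capital: 0.13 × 1 = 0.13 pp.
The labor force: 0.58 × (-1.9) = -1.102 pp.
TFP growth = 3.4 − 0.681 = 2.719%.

2.719%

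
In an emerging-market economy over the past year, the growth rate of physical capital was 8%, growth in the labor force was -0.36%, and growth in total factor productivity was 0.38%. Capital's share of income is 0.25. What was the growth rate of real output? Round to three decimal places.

Real output growth was 2.110%.

Labor's share = 1 − 0.25 = 0.75.
Physical capital: 0.25 × 8 = 2 pp.
The labor force: 0.75 × (-0.36) = -0.27 pp.
Output growth = 0.38 + 1.73 = 2.11%.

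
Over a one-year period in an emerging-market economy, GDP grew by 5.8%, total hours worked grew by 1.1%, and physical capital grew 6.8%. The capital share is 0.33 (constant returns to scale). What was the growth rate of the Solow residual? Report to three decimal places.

The Solow residual grew 2.819%.

Labor's share = 1 − 0.33 = 0.67.
Physical capital: 0.33 × 6.8 = 2.244 pp.
Total hours worked: 0.67 × 1.1 = 0.737 pp.
TFP growth = 5.8 − 2.981 = 2.819%.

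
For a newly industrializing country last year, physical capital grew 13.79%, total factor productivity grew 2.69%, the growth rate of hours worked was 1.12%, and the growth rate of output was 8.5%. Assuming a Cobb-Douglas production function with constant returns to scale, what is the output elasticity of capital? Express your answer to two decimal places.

0.37

gY = gA + α·gK + (1−α)·gL, so gY − gA − gL = α(gK − gL).
8.5 − 2.69 − 1.12 = α × (13.79 − 1.12).
4.69 = 12.67 α, so α = 0.3702.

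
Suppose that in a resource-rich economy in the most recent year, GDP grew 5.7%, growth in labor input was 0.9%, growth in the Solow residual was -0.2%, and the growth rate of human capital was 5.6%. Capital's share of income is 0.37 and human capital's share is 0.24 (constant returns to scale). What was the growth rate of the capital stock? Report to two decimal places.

Labor's share = 1 − 0.37 − 0.24 = 0.39.
gY = gA + 0.24×5.6 + 0.39×0.9 + 0.37×g.
0.37×g = 5.7 + 0.2 − 1.695 = 4.205.
g = 4.205 / 0.37 = 11.3649%.

11.36%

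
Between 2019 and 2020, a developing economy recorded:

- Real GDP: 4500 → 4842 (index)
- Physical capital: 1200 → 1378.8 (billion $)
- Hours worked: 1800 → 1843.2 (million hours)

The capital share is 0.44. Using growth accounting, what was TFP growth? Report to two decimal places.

Real GDP growth = (4842 − 4500) / 4500 = 7.6%.
Physical capital growth = (1378.8 − 1200) / 1200 = 14.9%.
Hours worked growth = (1843.2 − 1800) / 1800 = 2.4%.
Labor's share = 1 − 0.44 = 0.56.
Physical capital: 0.44 × 14.9 = 6.556 pp.
Hours worked: 0.56 × 2.4 = 1.344 pp.
TFP growth = 7.6 − 7.9 = -0.3%.

-0.30%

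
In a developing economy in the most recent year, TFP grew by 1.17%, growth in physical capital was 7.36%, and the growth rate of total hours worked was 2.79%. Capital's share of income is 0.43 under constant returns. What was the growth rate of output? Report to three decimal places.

Labor's share = 1 − 0.43 = 0.57.
Physical capital: 0.43 × 7.36 = 3.1648 pp.
Total hours worked: 0.57 × 2.79 = 1.5903 pp.
Output growth = 1.17 + 4.7551 = 5.9251%.

Output grew 5.925%.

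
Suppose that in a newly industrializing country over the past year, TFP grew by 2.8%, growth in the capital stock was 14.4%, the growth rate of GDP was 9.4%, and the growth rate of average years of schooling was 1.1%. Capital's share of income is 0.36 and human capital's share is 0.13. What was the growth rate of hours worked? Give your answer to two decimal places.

2.50%

Labor's share = 1 − 0.36 − 0.13 = 0.51.
gY = gA + 0.36×14.4 + 0.13×1.1 + 0.51×g.
0.51×g = 9.4 − 2.8 − 5.327 = 1.273.
g = 1.273 / 0.51 = 2.4961%.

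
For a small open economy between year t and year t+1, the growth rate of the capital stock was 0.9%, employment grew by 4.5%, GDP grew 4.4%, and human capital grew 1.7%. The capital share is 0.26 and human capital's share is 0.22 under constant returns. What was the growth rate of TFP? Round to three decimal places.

TFP growth was 1.452%.

Labor's share = 1 − 0.26 − 0.22 = 0.52.
The capital stock: 0.26 × 0.9 = 0.234 pp.
Human capital: 0.22 × 1.7 = 0.374 pp.
Employment: 0.52 × 4.5 = 2.34 pp.
TFP growth = 4.4 − 2.948 = 1.452%.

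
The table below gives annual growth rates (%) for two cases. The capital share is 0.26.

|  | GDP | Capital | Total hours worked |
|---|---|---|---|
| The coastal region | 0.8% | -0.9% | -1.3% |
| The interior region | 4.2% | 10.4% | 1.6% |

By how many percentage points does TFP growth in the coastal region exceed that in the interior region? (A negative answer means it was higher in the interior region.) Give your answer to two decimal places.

Labor's share = 1 − 0.26 = 0.74.
The coastal region: TFP = 0.8 + 0.234 + 0.962 = 1.996%.
The interior region: TFP = 4.2 − 2.704 − 1.184 = 0.312%.
Difference = 1.996 − (0.312) = 1.684 pp.

1.68 percentage points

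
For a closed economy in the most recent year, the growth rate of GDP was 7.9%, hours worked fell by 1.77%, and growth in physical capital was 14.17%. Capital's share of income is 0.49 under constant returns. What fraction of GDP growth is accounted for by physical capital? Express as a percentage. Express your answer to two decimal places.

Physical capital contributed 0.49 × 14.17 = 6.9433 pp.
Share of growth = 6.9433 / 7.9 × 100 = 87.8899%.

Physical capital accounted for 87.89% of growth.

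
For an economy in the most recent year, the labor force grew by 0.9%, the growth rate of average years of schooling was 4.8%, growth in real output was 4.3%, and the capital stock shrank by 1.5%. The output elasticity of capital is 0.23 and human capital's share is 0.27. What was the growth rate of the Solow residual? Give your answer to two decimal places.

Labor's share = 1 − 0.23 − 0.27 = 0.5.
The capital stock: 0.23 × (-1.5) = -0.345 pp.
Average years of schooling: 0.27 × 4.8 = 1.296 pp.
The labor force: 0.5 × 0.9 = 0.45 pp.
TFP growth = 4.3 − 1.401 = 2.899%.

2.90%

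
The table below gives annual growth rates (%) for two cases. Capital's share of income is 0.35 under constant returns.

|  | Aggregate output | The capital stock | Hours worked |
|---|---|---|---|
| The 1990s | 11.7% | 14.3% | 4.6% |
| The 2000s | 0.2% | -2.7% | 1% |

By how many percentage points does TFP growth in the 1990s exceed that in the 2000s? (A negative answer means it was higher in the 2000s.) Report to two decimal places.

Labor's share = 1 − 0.35 = 0.65.
The 1990s: TFP = 11.7 − 5.005 − 2.99 = 3.705%.
The 2000s: TFP = 0.2 + 0.945 − 0.65 = 0.495%.
Difference = 3.705 − (0.495) = 3.21 pp.

3.21 percentage points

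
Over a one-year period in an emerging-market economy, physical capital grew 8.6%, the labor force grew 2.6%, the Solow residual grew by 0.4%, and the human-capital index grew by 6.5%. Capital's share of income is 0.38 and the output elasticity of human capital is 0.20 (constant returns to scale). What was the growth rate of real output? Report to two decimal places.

Real output grew 6.06%.

Labor's share = 1 − 0.38 − 0.2 = 0.42.
Physical capital: 0.38 × 8.6 = 3.268 pp.
The human-capital index: 0.2 × 6.5 = 1.3 pp.
The labor force: 0.42 × 2.6 = 1.092 pp.
Output growth = 0.4 + 5.66 = 6.06%.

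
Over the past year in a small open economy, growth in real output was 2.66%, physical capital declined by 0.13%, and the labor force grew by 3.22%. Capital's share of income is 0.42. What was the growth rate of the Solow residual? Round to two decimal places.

The Solow residual growth was 0.85%.

Labor's share = 1 − 0.42 = 0.58.
Physical capital: 0.42 × (-0.13) = -0.0546 pp.
The labor force: 0.58 × 3.22 = 1.8676 pp.
TFP growth = 2.66 − 1.813 = 0.847%.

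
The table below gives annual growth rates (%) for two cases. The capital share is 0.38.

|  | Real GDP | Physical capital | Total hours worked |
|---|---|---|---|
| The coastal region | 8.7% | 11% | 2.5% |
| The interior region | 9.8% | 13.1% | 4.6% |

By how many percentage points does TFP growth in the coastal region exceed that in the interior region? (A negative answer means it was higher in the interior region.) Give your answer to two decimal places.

Labor's share = 1 − 0.38 = 0.62.
The coastal region: TFP = 8.7 − 4.18 − 1.55 = 2.97%.
The interior region: TFP = 9.8 − 4.978 − 2.852 = 1.97%.
Difference = 2.97 − (1.97) = 1 pp.

1.00 percentage points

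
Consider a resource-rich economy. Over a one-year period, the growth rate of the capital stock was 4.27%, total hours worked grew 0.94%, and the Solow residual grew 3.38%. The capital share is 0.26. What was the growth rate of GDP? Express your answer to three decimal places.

Labor's share = 1 − 0.26 = 0.74.
The capital stock: 0.26 × 4.27 = 1.1102 pp.
Total hours worked: 0.74 × 0.94 = 0.6956 pp.
Output growth = 3.38 + 1.8058 = 5.1858%.

5.186%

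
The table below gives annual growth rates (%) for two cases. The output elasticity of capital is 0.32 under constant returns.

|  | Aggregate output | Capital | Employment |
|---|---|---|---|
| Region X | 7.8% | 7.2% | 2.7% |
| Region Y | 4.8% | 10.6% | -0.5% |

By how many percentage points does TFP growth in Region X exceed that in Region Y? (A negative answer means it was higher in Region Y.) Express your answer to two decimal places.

1.91 percentage points

Labor's share = 1 − 0.32 = 0.68.
Region X: TFP = 7.8 − 2.304 − 1.836 = 3.66%.
Region Y: TFP = 4.8 − 3.392 + 0.34 = 1.748%.
Difference = 3.66 − (1.748) = 1.912 pp.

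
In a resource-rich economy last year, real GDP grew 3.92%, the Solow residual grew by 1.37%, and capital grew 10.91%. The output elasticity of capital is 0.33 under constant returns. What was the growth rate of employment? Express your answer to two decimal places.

Labor's share = 1 − 0.33 = 0.67.
gY = gA + 0.33×10.91 + 0.67×g.
0.67×g = 3.92 − 1.37 − 3.6003 = -1.0503.
g = -1.0503 / 0.67 = -1.5676%.

-1.57%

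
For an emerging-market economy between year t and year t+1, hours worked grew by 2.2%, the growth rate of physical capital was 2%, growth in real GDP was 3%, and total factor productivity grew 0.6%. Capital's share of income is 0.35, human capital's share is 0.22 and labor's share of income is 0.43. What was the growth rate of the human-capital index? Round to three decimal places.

3.427%

Labor's share = 1 − 0.35 − 0.22 = 0.43.
gY = gA + 0.35×2 + 0.43×2.2 + 0.22×g.
0.22×g = 3 − 0.6 − 1.646 = 0.754.
g = 0.754 / 0.22 = 3.42727%.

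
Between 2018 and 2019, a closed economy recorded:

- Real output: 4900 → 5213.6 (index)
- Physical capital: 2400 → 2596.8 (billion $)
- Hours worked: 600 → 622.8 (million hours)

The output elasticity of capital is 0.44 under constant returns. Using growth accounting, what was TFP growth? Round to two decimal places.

Real output growth = (5213.6 − 4900) / 4900 = 6.4%.
Physical capital growth = (2596.8 − 2400) / 2400 = 8.2%.
Hours worked growth = (622.8 − 600) / 600 = 3.8%.
Labor's share = 1 − 0.44 = 0.56.
Physical capital: 0.44 × 8.2 = 3.608 pp.
Hours worked: 0.56 × 3.8 = 2.128 pp.
TFP growth = 6.4 − 5.736 = 0.664%.

0.66%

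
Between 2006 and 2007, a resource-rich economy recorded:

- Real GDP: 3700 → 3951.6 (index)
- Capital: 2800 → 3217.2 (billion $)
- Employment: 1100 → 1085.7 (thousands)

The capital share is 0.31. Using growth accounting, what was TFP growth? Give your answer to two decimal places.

Real GDP growth = (3951.6 − 3700) / 3700 = 6.8%.
Capital growth = (3217.2 − 2800) / 2800 = 14.9%.
Employment growth = (1085.7 − 1100) / 1100 = -1.3%.
Labor's share = 1 − 0.31 = 0.69.
Capital: 0.31 × 14.9 = 4.619 pp.
Employment: 0.69 × (-1.3) = -0.897 pp.
TFP growth = 6.8 − 3.722 = 3.078%.

3.08%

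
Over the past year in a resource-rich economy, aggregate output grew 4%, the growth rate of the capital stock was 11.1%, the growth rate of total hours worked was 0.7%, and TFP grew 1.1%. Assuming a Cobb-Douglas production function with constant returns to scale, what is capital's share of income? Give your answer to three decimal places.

α = 0.212

gY = gA + α·gK + (1−α)·gL, so gY − gA − gL = α(gK − gL).
4 − 1.1 − 0.7 = α × (11.1 − 0.7).
2.2 = 10.4 α, so α = 0.21154.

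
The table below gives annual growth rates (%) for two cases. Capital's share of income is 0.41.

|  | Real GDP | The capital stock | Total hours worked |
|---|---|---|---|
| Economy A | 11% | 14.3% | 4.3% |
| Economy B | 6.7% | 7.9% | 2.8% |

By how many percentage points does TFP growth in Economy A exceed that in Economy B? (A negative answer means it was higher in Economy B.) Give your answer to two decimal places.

Labor's share = 1 − 0.41 = 0.59.
Economy A: TFP = 11 − 5.863 − 2.537 = 2.6%.
Economy B: TFP = 6.7 − 3.239 − 1.652 = 1.809%.
Difference = 2.6 − (1.809) = 0.791 pp.

0.79 percentage points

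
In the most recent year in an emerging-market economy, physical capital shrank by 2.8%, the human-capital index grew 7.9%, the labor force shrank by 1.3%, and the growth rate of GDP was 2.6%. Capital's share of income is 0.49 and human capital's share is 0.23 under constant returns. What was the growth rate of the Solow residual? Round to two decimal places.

Labor's share = 1 − 0.49 − 0.23 = 0.28.
Physical capital: 0.49 × (-2.8) = -1.372 pp.
The human-capital index: 0.23 × 7.9 = 1.817 pp.
The labor force: 0.28 × (-1.3) = -0.364 pp.
TFP growth = 2.6 − 0.081 = 2.519%.

The Solow residual grew 2.52%.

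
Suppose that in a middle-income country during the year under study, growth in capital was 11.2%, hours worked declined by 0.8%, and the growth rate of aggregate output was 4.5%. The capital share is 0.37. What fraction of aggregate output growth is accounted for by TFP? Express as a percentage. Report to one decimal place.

Labor's share = 1 − 0.37 = 0.63.
Capital: 0.37 × 11.2 = 4.144 pp.
Hours worked: 0.63 × (-0.8) = -0.504 pp.
TFP growth = 4.5 − 3.64 = 0.86%.
TFP share of growth = 0.86 / 4.5 × 100 = 19.111%.

TFP accounted for 19.1% of growth.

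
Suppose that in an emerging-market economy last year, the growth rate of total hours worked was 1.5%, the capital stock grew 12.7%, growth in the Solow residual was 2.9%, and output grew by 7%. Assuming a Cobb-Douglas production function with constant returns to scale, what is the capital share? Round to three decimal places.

gY = gA + α·gK + (1−α)·gL, so gY − gA − gL = α(gK − gL).
7 − 2.9 − 1.5 = α × (12.7 − 1.5).
2.6 = 11.2 α, so α = 0.23214.

The capital share is 0.232.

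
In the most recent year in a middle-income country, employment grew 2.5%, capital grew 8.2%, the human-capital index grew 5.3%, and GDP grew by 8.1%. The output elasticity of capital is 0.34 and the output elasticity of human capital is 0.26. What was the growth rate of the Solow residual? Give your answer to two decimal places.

2.93%

Labor's share = 1 − 0.34 − 0.26 = 0.4.
Capital: 0.34 × 8.2 = 2.788 pp.
The human-capital index: 0.26 × 5.3 = 1.378 pp.
Employment: 0.4 × 2.5 = 1 pp.
TFP growth = 8.1 − 5.166 = 2.934%.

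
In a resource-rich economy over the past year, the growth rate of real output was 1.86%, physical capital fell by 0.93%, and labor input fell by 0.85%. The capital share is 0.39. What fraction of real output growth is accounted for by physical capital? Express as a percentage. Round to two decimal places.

Physical capital contributed 0.39 × (-0.93) = -0.3627 pp.
Share of growth = -0.3627 / 1.86 × 100 = -19.5%.

-19.50%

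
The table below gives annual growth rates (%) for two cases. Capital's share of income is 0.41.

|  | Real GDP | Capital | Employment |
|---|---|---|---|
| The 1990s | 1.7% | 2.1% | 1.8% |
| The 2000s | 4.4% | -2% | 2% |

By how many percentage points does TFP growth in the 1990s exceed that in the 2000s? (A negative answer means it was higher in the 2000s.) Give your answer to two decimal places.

Labor's share = 1 − 0.41 = 0.59.
The 1990s: TFP = 1.7 − 0.861 − 1.062 = -0.223%.
The 2000s: TFP = 4.4 + 0.82 − 1.18 = 4.04%.
Difference = -0.223 − (4.04) = -4.263 pp.

-4.26 percentage points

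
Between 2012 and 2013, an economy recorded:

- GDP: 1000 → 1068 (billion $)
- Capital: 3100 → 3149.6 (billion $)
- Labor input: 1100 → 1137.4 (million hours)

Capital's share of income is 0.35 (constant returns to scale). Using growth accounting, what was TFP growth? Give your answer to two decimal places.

GDP growth = (1068 − 1000) / 1000 = 6.8%.
Capital growth = (3149.6 − 3100) / 3100 = 1.6%.
Labor input growth = (1137.4 − 1100) / 1100 = 3.4%.
Labor's share = 1 − 0.35 = 0.65.
Capital: 0.35 × 1.6 = 0.56 pp.
Labor input: 0.65 × 3.4 = 2.21 pp.
TFP growth = 6.8 − 2.77 = 4.03%.

4.03%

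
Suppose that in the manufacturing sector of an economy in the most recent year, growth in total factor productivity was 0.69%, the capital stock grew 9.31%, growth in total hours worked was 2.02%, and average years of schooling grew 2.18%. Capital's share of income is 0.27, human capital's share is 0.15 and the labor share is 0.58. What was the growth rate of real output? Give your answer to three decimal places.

Real output grew 4.702%.

Labor's share = 1 − 0.27 − 0.15 = 0.58.
The capital stock: 0.27 × 9.31 = 2.5137 pp.
Average years of schooling: 0.15 × 2.18 = 0.327 pp.
Total hours worked: 0.58 × 2.02 = 1.1716 pp.
Output growth = 0.69 + 4.0123 = 4.7023%.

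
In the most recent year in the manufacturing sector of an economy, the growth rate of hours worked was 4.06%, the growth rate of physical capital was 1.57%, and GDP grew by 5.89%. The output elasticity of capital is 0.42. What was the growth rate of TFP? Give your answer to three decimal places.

2.876%

Labor's share = 1 − 0.42 = 0.58.
Physical capital: 0.42 × 1.57 = 0.6594 pp.
Hours worked: 0.58 × 4.06 = 2.3548 pp.
TFP growth = 5.89 − 3.0142 = 2.8758%.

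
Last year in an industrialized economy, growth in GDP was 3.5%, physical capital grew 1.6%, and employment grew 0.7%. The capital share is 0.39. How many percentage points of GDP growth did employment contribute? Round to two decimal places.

Labor's share = 1 − 0.39 = 0.61.
Contribution = share × growth = 0.61 × 0.7 = 0.427 pp.

0.43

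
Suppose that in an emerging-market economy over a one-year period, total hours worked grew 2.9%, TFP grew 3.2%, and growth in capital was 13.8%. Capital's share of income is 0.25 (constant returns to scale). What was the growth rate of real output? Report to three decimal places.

8.825%

Labor's share = 1 − 0.25 = 0.75.
Capital: 0.25 × 13.8 = 3.45 pp.
Total hours worked: 0.75 × 2.9 = 2.175 pp.
Output growth = 3.2 + 5.625 = 8.825%.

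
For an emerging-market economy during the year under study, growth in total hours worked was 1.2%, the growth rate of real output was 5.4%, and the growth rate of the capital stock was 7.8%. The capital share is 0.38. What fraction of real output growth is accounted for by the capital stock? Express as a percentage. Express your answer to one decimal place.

54.9%

The capital stock contributed 0.38 × 7.8 = 2.964 pp.
Share of growth = 2.964 / 5.4 × 100 = 54.889%.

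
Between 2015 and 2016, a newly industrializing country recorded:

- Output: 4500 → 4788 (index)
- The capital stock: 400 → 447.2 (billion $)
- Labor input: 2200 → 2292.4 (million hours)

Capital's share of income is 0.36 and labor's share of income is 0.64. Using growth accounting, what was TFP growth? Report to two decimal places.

Output growth = (4788 − 4500) / 4500 = 6.4%.
The capital stock growth = (447.2 − 400) / 400 = 11.8%.
Labor input growth = (2292.4 − 2200) / 2200 = 4.2%.
Labor's share = 1 − 0.36 = 0.64.
The capital stock: 0.36 × 11.8 = 4.248 pp.
Labor input: 0.64 × 4.2 = 2.688 pp.
TFP growth = 6.4 − 6.936 = -0.536%.

-0.54%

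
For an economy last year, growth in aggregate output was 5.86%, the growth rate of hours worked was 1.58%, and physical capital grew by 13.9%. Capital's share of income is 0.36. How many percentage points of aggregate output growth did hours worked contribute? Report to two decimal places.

1.01

Labor's share = 1 − 0.36 = 0.64.
Contribution = share × growth = 0.64 × 1.58 = 1.0112 pp.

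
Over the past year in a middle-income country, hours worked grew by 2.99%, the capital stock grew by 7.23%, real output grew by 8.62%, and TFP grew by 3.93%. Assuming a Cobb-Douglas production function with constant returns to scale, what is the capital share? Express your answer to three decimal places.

gY = gA + α·gK + (1−α)·gL, so gY − gA − gL = α(gK − gL).
8.62 − 3.93 − 2.99 = α × (7.23 − 2.99).
1.7 = 4.24 α, so α = 0.40094.

0.401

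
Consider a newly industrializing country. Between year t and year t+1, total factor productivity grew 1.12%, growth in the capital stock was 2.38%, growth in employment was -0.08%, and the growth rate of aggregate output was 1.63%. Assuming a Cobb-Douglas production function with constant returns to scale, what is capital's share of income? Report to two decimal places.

Capital's share of income is 0.24.

gY = gA + α·gK + (1−α)·gL, so gY − gA − gL = α(gK − gL).
1.63 − 1.12 + 0.08 = α × (2.38 − (-0.08)).
0.59 = 2.46 α, so α = 0.2398.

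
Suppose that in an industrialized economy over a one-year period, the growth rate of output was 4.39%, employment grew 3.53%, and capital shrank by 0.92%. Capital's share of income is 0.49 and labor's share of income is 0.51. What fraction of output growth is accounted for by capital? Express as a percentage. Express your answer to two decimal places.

Capital contributed 0.49 × (-0.92) = -0.4508 pp.
Share of growth = -0.4508 / 4.39 × 100 = -10.2688%.

Capital accounted for -10.27% of growth.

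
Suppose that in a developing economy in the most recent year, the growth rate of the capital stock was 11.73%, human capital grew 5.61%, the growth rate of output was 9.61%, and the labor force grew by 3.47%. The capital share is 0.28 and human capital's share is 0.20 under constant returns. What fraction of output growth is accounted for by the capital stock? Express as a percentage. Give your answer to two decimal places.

The capital stock contributed 0.28 × 11.73 = 3.2844 pp.
Share of growth = 3.2844 / 9.61 × 100 = 34.1769%.

34.18%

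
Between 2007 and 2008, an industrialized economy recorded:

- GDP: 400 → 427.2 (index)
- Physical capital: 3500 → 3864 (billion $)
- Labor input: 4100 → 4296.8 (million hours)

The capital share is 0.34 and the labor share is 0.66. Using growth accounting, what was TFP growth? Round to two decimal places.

0.10%

GDP growth = (427.2 − 400) / 400 = 6.8%.
Physical capital growth = (3864 − 3500) / 3500 = 10.4%.
Labor input growth = (4296.8 − 4100) / 4100 = 4.8%.
Labor's share = 1 − 0.34 = 0.66.
Physical capital: 0.34 × 10.4 = 3.536 pp.
Labor input: 0.66 × 4.8 = 3.168 pp.
TFP growth = 6.8 − 6.704 = 0.096%.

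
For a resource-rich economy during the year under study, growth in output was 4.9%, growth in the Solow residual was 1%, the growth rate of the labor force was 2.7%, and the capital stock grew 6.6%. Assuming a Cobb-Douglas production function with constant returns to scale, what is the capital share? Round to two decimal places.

The capital share is 0.31.

gY = gA + α·gK + (1−α)·gL, so gY − gA − gL = α(gK − gL).
4.9 − 1 − 2.7 = α × (6.6 − 2.7).
1.2 = 3.9 α, so α = 0.3077.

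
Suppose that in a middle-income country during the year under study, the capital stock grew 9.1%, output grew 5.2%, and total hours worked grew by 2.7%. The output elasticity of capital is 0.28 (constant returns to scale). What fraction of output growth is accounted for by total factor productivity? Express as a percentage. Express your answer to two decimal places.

Labor's share = 1 − 0.28 = 0.72.
The capital stock: 0.28 × 9.1 = 2.548 pp.
Total hours worked: 0.72 × 2.7 = 1.944 pp.
TFP growth = 5.2 − 4.492 = 0.708%.
TFP share of growth = 0.708 / 5.2 × 100 = 13.6154%.

13.62%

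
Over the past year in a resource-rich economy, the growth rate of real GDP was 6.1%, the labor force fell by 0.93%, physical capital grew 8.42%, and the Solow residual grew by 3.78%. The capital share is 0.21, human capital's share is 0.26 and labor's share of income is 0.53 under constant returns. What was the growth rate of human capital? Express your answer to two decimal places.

Human capital grew 4.02%.

Labor's share = 1 − 0.21 − 0.26 = 0.53.
gY = gA + 0.21×8.42 + 0.53×(-0.93) + 0.26×g.
0.26×g = 6.1 − 3.78 − 1.2753 = 1.0447.
g = 1.0447 / 0.26 = 4.0181%.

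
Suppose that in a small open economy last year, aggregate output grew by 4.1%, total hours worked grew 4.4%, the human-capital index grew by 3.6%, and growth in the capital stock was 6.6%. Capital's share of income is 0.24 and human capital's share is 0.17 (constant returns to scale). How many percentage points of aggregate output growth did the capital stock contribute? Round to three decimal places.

Contribution = share × growth = 0.24 × 6.6 = 1.584 pp.

1.584 pp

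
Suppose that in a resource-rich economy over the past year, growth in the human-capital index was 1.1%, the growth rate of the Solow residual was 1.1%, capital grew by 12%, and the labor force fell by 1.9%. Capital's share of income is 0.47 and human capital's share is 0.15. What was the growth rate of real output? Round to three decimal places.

6.183%

Labor's share = 1 − 0.47 − 0.15 = 0.38.
Capital: 0.47 × 12 = 5.64 pp.
The human-capital index: 0.15 × 1.1 = 0.165 pp.
The labor force: 0.38 × (-1.9) = -0.722 pp.
Output growth = 1.1 + 5.083 = 6.183%.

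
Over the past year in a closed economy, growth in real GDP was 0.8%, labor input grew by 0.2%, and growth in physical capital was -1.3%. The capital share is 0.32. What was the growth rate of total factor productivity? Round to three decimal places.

Labor's share = 1 − 0.32 = 0.68.
Physical capital: 0.32 × (-1.3) = -0.416 pp.
Labor input: 0.68 × 0.2 = 0.136 pp.
TFP growth = 0.8 + 0.28 = 1.08%.

1.080%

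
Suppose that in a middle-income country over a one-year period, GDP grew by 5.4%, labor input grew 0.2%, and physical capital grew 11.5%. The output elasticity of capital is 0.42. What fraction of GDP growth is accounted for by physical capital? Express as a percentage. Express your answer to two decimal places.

Physical capital accounted for 89.44% of growth.

Physical capital contributed 0.42 × 11.5 = 4.83 pp.
Share of growth = 4.83 / 5.4 × 100 = 89.4444%.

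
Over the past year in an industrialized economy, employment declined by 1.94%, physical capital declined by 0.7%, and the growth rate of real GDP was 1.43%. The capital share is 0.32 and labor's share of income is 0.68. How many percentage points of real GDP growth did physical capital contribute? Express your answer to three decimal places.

-0.224 percentage points

Contribution = share × growth = 0.32 × (-0.7) = -0.224 pp.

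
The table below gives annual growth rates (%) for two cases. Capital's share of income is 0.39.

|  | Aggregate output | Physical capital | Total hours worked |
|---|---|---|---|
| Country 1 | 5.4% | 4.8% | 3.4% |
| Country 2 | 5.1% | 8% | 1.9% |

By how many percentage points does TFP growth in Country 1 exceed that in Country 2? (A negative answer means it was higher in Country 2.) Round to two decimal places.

Labor's share = 1 − 0.39 = 0.61.
Country 1: TFP = 5.4 − 1.872 − 2.074 = 1.454%.
Country 2: TFP = 5.1 − 3.12 − 1.159 = 0.821%.
Difference = 1.454 − (0.821) = 0.633 pp.

0.63 percentage points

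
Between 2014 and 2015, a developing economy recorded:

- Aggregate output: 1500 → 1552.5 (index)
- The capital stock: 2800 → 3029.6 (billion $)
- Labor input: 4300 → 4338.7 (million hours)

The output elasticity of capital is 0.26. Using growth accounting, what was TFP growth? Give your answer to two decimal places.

0.70%

Aggregate output growth = (1552.5 − 1500) / 1500 = 3.5%.
The capital stock growth = (3029.6 − 2800) / 2800 = 8.2%.
Labor input growth = (4338.7 − 4300) / 4300 = 0.9%.
Labor's share = 1 − 0.26 = 0.74.
The capital stock: 0.26 × 8.2 = 2.132 pp.
Labor input: 0.74 × 0.9 = 0.666 pp.
TFP growth = 3.5 − 2.798 = 0.702%.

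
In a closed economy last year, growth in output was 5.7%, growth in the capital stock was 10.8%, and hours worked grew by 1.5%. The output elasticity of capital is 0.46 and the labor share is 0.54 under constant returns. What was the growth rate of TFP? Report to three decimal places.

Labor's share = 1 − 0.46 = 0.54.
The capital stock: 0.46 × 10.8 = 4.968 pp.
Hours worked: 0.54 × 1.5 = 0.81 pp.
TFP growth = 5.7 − 5.778 = -0.078%.

-0.078%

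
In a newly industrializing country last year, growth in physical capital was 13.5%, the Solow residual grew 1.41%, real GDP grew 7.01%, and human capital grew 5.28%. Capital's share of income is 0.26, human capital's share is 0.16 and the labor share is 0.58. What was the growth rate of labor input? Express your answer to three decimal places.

2.147%

Labor's share = 1 − 0.26 − 0.16 = 0.58.
gY = gA + 0.26×13.5 + 0.16×5.28 + 0.58×g.
0.58×g = 7.01 − 1.41 − 4.3548 = 1.2452.
g = 1.2452 / 0.58 = 2.1469%.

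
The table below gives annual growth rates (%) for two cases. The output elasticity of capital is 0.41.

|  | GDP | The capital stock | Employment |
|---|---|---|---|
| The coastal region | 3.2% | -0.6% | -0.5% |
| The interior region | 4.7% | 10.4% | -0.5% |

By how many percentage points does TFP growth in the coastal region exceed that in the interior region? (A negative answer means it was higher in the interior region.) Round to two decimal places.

3.01 percentage points

Labor's share = 1 − 0.41 = 0.59.
The coastal region: TFP = 3.2 + 0.246 + 0.295 = 3.741%.
The interior region: TFP = 4.7 − 4.264 + 0.295 = 0.731%.
Difference = 3.741 − (0.731) = 3.01 pp.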